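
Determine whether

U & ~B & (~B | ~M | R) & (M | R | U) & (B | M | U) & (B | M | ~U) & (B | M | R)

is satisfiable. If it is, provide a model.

B=F, R=T, M=T, U=T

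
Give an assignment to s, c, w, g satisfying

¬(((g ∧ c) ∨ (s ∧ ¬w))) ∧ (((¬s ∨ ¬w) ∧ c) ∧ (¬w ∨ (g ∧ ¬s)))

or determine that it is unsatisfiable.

s: False; c: True; w: False; g: False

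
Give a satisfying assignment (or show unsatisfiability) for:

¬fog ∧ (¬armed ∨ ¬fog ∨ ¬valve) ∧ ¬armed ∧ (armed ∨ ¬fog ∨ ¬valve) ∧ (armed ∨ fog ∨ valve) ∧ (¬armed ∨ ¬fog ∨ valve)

Unit clause (¬fog) forces fog = False.
Unit clause (¬armed) forces armed = False.
In (armed ∨ fog ∨ valve) only valve is left, so valve = True.
All clauses satisfied.

valve = True, fog = False, armed = False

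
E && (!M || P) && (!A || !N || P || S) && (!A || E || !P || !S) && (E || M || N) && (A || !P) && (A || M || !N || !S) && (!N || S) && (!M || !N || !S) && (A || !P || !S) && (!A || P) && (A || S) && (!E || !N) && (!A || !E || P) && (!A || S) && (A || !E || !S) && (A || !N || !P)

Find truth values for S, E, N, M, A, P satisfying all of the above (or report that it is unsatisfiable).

S = True; E = True; N = False; M = True; A = True; P = True

Unit clause (E) forces E = True.
In (!E || !N) only !N is left, so N = False.
Try S = False:
  (A || S) forces A = True.
  clause (!A || S) is falsified — backtrack.
So S = True.
  then (A || !E || !S) forces A = True.
  then (!A || P) forces P = True.
Set M = True.
All clauses satisfied.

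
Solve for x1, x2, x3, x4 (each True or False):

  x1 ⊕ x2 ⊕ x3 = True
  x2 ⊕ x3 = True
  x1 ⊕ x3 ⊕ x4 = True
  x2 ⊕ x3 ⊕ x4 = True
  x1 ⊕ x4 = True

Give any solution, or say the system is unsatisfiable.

Unsatisfiable — no assignment works.

Adding constraints 1, 4, 5 mod 2: every variable appears an even number of times on the left, so the left side is 0.
But the right sides sum to 1 (mod 2). 0 ≠ 1 — the system is inconsistent.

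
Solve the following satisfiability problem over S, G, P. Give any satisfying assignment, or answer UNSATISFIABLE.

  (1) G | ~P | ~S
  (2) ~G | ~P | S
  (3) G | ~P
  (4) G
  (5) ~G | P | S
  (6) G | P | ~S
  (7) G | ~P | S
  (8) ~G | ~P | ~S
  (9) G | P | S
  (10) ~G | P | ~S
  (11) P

UNSATISFIABLE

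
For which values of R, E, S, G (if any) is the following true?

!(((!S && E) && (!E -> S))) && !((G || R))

R: False, E: False, S: True, G: False

  !(((!S && E) && (!E -> S))) = True
    (!S && E) && (!E -> S) = False
      !S && E = False
        !S = False
      !E -> S = True
        !E = True
  !((G || R)) = True
    G || R = False
Both conjuncts True, so the formula holds.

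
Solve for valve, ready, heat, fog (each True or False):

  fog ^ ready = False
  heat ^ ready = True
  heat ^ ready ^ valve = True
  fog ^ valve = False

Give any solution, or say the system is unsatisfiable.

valve=F; ready=F; heat=T; fog=F

fog ^ ready = F ^ F = False ✓
heat ^ ready = T ^ F = True ✓
heat ^ ready ^ valve = T ^ F ^ F = True ✓
fog ^ valve = F ^ F = False ✓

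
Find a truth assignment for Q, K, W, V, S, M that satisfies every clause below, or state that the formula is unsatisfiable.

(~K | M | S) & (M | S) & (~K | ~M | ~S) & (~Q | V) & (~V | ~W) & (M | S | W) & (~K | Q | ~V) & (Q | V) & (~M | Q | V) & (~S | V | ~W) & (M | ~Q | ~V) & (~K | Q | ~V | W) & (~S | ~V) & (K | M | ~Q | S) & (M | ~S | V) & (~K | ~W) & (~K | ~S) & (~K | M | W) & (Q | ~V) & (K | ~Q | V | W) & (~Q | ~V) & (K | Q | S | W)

Unsatisfiable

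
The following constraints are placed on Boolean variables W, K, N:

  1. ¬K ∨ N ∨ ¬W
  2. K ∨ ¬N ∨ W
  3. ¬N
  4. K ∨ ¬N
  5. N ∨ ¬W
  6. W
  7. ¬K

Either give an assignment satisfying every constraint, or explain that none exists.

Unsatisfiable — no assignment works.

Case W = True:
  (¬N) forces N = False.
  Clause (N ∨ ¬W) is falsified — contradiction.
Case W = False:
  Clause (W) is falsified — contradiction.
Both cases fail, so the formula is unsatisfiable.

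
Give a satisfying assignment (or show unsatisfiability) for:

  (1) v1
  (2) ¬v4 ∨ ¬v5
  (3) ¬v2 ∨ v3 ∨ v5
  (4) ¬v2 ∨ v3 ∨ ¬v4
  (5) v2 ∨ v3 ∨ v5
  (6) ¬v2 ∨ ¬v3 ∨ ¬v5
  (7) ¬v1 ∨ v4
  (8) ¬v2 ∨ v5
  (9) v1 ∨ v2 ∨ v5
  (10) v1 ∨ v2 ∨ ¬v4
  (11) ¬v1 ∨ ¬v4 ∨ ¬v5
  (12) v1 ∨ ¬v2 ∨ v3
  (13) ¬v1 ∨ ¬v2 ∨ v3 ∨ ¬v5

Unit clause (v1) forces v1 = True.
In (¬v1 ∨ v4) only v4 is left, so v4 = True.
In (¬v1 ∨ ¬v4 ∨ ¬v5) only ¬v5 is left, so v5 = False.
In (¬v2 ∨ v5) only ¬v2 is left, so v2 = False.
In (v2 ∨ v3 ∨ v5) only v3 is left, so v3 = True.
All clauses satisfied.

v1=T, v2=F, v3=T, v4=T, v5=F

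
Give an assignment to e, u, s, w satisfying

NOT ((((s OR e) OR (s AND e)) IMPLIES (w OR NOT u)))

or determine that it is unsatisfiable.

e = True; u = True; s = False; w = False

  NOT ((((s OR e) OR (s AND e)) IMPLIES (w OR NOT u))) = True
    ((s OR e) OR (s AND e)) IMPLIES (w OR NOT u) = False
      (s OR e) OR (s AND e) = True
        s OR e = True
        s AND e = False
      w OR NOT u = False
        NOT u = False
The formula evaluates to True.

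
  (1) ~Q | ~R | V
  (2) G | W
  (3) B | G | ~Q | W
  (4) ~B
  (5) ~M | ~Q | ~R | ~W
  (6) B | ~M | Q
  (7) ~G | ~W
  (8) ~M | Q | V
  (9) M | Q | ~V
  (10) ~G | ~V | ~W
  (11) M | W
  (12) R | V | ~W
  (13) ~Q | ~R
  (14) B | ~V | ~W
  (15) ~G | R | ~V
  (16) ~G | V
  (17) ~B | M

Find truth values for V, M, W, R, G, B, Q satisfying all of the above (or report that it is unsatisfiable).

Unit clause (~B) forces B = False.
Set V = False.
  then (~G | V) forces G = False.
  then (G | W) forces W = True.
  then (R | V | ~W) forces R = True.
  then (~Q | ~R) forces Q = False.
  then (B | ~M | Q) forces M = False.
All clauses satisfied.

V=F, M=F, W=T, R=T, G=F, B=F, Q=F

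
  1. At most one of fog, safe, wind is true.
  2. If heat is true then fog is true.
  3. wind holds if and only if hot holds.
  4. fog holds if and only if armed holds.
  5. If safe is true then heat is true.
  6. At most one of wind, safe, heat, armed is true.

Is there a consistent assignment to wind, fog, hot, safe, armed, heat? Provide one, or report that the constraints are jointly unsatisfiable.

wind=T, fog=F, hot=T, safe=F, armed=F, heat=F

  (1) {fog, safe, wind}: 1 true — at most one ✓
  (2) heat=F ⇒ fog: vacuous ✓
  (3) wind=T, hot=T — same ✓
  (4) fog=F, armed=F — same ✓
  (5) safe=F ⇒ heat: vacuous ✓
  (6) {wind, safe, heat, armed}: 1 true — at most one ✓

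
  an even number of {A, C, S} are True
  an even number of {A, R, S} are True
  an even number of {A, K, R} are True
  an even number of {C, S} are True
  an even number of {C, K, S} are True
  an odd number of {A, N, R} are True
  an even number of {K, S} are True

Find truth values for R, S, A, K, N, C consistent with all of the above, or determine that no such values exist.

R=F, S=F, A=F, K=F, N=T, C=F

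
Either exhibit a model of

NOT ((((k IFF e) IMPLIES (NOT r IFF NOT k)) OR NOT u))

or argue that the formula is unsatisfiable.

k: False, u: True, r: True, e: False

  NOT ((((k IFF e) IMPLIES (NOT r IFF NOT k)) OR NOT u)) = True
    ((k IFF e) IMPLIES (NOT r IFF NOT k)) OR NOT u = False
      (k IFF e) IMPLIES (NOT r IFF NOT k) = False
        k IFF e = True
        NOT r IFF NOT k = False
          NOT r = False
          NOT k = True
      NOT u = False
The formula evaluates to True.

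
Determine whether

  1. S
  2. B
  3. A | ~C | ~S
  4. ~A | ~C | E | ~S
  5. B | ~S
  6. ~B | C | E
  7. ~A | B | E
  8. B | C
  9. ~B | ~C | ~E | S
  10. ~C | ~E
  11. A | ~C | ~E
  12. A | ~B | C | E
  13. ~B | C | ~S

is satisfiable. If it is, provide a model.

Case S = True:
  (B) forces B = True.
  (~B | C | ~S) forces C = True.
  (A | ~C | ~S) forces A = True.
  (~A | ~C | E | ~S) forces E = True.
  Clause (~C | ~E) is falsified — contradiction.
Case S = False:
  Clause (S) is falsified — contradiction.
Both cases fail, so the formula is unsatisfiable.

Unsatisfiable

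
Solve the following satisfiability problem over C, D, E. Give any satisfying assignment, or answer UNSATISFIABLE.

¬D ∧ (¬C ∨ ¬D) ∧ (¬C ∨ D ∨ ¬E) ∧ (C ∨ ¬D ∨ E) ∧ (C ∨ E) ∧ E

C = False, D = False, E = True

Unit clause (¬D) forces D = False.
Unit clause (E) forces E = True.
In (¬C ∨ D ∨ ¬E) only ¬C is left, so C = False.
All clauses satisfied.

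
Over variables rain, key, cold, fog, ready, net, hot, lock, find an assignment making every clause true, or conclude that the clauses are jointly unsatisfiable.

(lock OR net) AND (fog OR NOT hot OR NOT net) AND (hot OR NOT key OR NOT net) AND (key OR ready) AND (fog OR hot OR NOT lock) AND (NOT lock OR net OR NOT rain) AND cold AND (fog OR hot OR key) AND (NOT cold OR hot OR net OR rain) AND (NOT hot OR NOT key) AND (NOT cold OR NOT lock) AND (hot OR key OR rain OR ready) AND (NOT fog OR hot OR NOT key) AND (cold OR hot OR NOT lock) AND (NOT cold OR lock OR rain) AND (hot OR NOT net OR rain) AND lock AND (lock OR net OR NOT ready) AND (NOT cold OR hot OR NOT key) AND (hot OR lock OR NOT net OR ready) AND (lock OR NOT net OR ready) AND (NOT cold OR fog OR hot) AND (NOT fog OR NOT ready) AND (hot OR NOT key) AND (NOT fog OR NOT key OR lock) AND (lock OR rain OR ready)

UNSATISFIABLE

Case cold = True:
  (NOT cold OR NOT lock) forces lock = False.
  Clause (lock) is falsified — contradiction.
Case cold = False:
  Clause (cold) is falsified — contradiction.
Both cases fail, so the formula is unsatisfiable.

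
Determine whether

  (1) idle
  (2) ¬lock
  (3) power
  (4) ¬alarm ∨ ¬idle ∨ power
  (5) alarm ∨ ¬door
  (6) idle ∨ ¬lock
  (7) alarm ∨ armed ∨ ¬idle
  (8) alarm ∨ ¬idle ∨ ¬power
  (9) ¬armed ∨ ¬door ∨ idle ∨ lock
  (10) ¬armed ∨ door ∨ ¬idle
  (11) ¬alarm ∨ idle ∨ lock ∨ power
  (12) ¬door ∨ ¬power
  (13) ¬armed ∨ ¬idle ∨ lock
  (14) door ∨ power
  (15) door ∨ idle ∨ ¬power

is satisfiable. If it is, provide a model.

Unit clause (idle) forces idle = True.
Unit clause (¬lock) forces lock = False.
Unit clause (power) forces power = True.
In (alarm ∨ ¬idle ∨ ¬power) only alarm is left, so alarm = True.
In (¬door ∨ ¬power) only ¬door is left, so door = False.
In (¬armed ∨ ¬idle ∨ lock) only ¬armed is left, so armed = False.
All clauses satisfied.

lock: False, power: True, idle: True, door: False, alarm: True, armed: False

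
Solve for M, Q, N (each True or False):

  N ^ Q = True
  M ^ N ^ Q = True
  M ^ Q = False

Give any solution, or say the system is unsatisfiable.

M = False, Q = False, N = True

N ^ Q = T ^ F = True ✓
M ^ N ^ Q = F ^ T ^ F = True ✓
M ^ Q = F ^ F = False ✓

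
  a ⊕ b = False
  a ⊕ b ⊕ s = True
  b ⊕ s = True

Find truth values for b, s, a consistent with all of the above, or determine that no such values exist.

b = False; s = True; a = False

a ⊕ b = F ⊕ F = False ✓
a ⊕ b ⊕ s = F ⊕ F ⊕ T = True ✓
b ⊕ s = F ⊕ T = True ✓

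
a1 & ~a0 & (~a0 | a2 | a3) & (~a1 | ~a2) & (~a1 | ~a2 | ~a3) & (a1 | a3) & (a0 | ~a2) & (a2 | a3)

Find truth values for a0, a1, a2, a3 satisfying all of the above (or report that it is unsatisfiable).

Unit clause (a1) forces a1 = True.
Unit clause (~a0) forces a0 = False.
In (~a1 | ~a2) only ~a2 is left, so a2 = False.
In (a2 | a3) only a3 is left, so a3 = True.
All clauses satisfied.

a0: False; a1: True; a2: False; a3: True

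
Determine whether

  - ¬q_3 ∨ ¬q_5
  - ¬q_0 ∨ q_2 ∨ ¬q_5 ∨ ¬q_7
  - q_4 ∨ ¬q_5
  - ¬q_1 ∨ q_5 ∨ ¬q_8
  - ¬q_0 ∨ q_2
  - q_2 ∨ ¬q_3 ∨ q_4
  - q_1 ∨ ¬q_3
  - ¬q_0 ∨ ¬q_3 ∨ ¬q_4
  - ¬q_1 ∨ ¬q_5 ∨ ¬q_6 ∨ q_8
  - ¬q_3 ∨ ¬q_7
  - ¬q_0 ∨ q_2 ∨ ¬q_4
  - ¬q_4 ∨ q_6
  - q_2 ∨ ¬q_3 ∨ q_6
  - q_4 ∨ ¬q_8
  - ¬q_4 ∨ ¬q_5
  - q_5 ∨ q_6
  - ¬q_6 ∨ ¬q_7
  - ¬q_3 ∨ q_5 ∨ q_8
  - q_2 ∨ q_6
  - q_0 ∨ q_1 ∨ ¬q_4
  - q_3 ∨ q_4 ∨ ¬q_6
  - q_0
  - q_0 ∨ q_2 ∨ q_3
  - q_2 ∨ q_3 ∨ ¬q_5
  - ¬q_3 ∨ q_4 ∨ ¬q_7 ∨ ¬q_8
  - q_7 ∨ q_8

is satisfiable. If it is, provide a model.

q_0: True, q_1: False, q_2: True, q_3: False, q_4: True, q_5: False, q_6: True, q_7: False, q_8: True

Unit clause (q_0) forces q_0 = True.
In (¬q_0 ∨ q_2) only q_2 is left, so q_2 = True.
Set q_1 = False.
  then (q_1 ∨ ¬q_3) forces q_3 = False.
Try q_4 = False:
  (q_4 ∨ ¬q_5) forces q_5 = False.
  (q_4 ∨ ¬q_8) forces q_8 = False.
  (q_5 ∨ q_6) forces q_6 = True.
  clause (q_3 ∨ q_4 ∨ ¬q_6) is falsified — backtrack.
So q_4 = True.
  then (¬q_4 ∨ q_6) forces q_6 = True.
  then (¬q_4 ∨ ¬q_5) forces q_5 = False.
  then (¬q_6 ∨ ¬q_7) forces q_7 = False.
  then (q_7 ∨ q_8) forces q_8 = True.
All clauses satisfied.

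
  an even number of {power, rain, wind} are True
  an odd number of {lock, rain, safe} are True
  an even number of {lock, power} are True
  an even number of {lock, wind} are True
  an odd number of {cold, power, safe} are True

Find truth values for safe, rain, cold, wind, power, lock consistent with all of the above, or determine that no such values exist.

safe: False, rain: False, cold: False, wind: True, power: True, lock: True

{power, rain, wind}: 2 true → even ✓
{lock, rain, safe}: 1 true → odd ✓
{lock, power}: 2 true → even ✓
{lock, wind}: 2 true → even ✓
{cold, power, safe}: 1 true → odd ✓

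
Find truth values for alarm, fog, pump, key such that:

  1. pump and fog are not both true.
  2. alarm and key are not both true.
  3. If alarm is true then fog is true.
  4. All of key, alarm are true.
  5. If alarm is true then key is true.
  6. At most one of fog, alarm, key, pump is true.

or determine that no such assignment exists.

Case alarm = True:
  (2) with alarm=T forces key = False.
  Constraint (4) is violated (key=F) — contradiction.
Case alarm = False:
  Constraint (4) is violated (alarm=F) — contradiction.
Both cases fail — unsatisfiable.

Unsatisfiable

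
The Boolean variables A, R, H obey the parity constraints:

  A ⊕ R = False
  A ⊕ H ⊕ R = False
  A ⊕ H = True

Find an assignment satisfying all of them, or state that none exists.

A = True, R = True, H = False

A ⊕ R = T ⊕ T = False ✓
A ⊕ H ⊕ R = T ⊕ F ⊕ T = False ✓
A ⊕ H = T ⊕ F = True ✓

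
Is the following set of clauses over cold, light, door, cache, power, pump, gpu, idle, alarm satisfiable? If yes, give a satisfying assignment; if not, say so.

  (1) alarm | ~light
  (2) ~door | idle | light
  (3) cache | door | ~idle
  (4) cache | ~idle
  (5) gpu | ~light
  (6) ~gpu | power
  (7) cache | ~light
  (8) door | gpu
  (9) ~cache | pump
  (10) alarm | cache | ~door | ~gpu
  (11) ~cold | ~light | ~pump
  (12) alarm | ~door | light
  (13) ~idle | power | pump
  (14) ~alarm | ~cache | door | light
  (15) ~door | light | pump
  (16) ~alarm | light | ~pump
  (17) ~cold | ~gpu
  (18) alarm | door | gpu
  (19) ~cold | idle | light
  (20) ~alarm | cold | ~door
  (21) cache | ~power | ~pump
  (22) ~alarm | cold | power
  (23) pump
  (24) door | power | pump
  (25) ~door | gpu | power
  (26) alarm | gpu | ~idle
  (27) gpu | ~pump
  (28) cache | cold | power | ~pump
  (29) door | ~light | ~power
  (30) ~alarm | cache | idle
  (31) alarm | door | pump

cold = False, light = False, door = False, cache = True, power = True, pump = True, gpu = True, idle = True, alarm = False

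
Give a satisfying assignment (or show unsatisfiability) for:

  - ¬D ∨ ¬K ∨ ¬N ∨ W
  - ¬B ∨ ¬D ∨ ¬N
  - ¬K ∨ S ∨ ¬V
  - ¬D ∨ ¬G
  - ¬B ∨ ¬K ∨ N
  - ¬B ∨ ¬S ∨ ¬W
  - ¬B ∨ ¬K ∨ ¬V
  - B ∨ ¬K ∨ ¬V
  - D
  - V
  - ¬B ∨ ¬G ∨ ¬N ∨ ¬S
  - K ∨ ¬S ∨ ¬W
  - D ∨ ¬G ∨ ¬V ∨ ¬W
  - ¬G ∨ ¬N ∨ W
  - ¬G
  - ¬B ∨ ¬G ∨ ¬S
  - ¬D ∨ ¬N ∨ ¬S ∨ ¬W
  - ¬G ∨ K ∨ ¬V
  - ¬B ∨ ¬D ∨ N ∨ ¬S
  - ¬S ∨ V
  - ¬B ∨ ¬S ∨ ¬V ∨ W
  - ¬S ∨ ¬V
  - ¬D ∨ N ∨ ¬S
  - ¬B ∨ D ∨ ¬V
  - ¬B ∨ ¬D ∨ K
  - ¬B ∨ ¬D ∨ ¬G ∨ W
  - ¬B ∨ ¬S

G=F, V=T, K=F, D=T, N=T, B=F, W=F, S=F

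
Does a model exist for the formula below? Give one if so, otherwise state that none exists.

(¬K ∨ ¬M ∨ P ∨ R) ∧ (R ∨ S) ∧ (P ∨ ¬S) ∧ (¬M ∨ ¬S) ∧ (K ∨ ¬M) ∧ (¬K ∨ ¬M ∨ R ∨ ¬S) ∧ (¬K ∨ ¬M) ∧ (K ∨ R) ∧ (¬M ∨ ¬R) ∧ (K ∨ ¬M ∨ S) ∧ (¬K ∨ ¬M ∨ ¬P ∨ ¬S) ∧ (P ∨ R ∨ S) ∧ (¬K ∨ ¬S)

Set R = True.
  then (¬M ∨ ¬R) forces M = False.
Set S = False.
Set K = True.
Set P = True.
All clauses satisfied.

R = True, S = False, K = True, M = False, P = True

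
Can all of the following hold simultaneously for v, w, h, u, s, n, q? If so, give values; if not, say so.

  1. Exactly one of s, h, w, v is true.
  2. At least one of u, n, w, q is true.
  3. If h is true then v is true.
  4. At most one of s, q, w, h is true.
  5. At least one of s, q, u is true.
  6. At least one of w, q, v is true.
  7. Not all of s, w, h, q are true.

v: False, w: True, h: False, u: True, s: False, n: False, q: False

  (1) {s, h, w, v}: 1 true — exactly one ✓
  (2) {u, n, w, q}: 2 true — at least one ✓
  (3) h=F ⇒ v: vacuous ✓
  (4) {s, q, w, h}: 1 true — at most one ✓
  (5) {s, q, u}: 1 true — at least one ✓
  (6) {w, q, v}: 1 true — at least one ✓
  (7) {s, w, h, q}: 1/4 true — not all ✓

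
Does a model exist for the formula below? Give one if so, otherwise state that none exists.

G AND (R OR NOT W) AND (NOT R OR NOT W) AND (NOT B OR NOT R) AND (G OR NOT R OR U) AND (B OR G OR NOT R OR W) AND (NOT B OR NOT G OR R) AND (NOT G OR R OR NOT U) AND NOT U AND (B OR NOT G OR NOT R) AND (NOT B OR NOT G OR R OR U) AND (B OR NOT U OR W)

Unit clause (G) forces G = True.
Unit clause (NOT U) forces U = False.
Set W = False.
Try R = True:
  (NOT B OR NOT R) forces B = False.
  clause (B OR NOT G OR NOT R) is falsified — backtrack.
So R = False.
  then (NOT B OR NOT G OR R) forces B = False.
All clauses satisfied.

G=T, W=F, R=F, B=F, U=F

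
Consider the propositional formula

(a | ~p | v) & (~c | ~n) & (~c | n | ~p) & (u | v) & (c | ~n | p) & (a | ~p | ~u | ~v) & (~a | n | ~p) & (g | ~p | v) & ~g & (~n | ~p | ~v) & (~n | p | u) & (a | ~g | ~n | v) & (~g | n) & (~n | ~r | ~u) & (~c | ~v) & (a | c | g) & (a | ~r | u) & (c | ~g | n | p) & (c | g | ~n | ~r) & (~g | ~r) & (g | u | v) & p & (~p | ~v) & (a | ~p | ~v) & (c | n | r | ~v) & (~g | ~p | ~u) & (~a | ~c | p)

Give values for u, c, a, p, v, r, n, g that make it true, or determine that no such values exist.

The formula is unsatisfiable.

Case p = True:
  (~g) forces g = False.
  (g | ~p | v) forces v = True.
  Clause (~p | ~v) is falsified — contradiction.
Case p = False:
  Clause (p) is falsified — contradiction.
Both cases fail, so the formula is unsatisfiable.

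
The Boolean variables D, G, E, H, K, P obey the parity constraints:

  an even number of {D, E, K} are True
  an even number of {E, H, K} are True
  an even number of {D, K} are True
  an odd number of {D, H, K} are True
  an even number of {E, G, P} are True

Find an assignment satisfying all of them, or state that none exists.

D = True; G = False; E = False; H = True; K = True; P = False

{D, E, K}: 2 true → even ✓
{E, H, K}: 2 true → even ✓
{D, K}: 2 true → even ✓
{D, H, K}: 3 true → odd ✓
{E, G, P}: 0 true → even ✓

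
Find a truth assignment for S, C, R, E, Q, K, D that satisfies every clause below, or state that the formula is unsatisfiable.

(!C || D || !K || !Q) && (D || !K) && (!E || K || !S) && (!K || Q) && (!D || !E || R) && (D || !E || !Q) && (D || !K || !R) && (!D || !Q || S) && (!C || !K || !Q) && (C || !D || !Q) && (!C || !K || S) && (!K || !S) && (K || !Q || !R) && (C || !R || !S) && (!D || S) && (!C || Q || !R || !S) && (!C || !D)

Set S = False.
  then (!D || S) forces D = False.
  then (D || !K) forces K = False.
Set C = False.
Set R = False.
Set E = False.
Set Q = True.
All clauses satisfied.

S: False, C: False, R: False, E: False, Q: True, K: False, D: False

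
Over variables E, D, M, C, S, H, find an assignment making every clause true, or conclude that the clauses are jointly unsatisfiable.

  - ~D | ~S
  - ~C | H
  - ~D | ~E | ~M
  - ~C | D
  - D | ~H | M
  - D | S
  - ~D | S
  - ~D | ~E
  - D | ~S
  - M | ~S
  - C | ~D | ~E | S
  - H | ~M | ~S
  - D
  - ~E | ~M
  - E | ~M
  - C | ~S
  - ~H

No satisfying assignment exists.

Case D = True:
  (~D | ~S) forces S = False.
  Clause (~D | S) is falsified — contradiction.
Case D = False:
  Clause (D) is falsified — contradiction.
Both cases fail, so the formula is unsatisfiable.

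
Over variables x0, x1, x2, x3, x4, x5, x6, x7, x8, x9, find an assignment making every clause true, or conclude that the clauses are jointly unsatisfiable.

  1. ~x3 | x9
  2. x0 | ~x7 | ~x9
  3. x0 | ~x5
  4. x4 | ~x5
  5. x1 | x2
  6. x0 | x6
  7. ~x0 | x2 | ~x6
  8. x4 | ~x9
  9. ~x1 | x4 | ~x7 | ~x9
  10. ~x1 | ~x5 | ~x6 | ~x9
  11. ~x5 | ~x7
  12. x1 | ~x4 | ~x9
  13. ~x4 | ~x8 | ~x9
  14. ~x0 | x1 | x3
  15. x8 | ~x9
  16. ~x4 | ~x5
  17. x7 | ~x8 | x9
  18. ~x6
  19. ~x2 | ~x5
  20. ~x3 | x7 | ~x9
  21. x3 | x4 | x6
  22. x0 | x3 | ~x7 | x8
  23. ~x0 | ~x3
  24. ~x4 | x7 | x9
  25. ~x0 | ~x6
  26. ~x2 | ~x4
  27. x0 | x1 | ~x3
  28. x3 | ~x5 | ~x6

Unit clause (~x6) forces x6 = False.
In (x0 | x6) only x0 is left, so x0 = True.
In (~x0 | ~x3) only ~x3 is left, so x3 = False.
In (~x0 | x1 | x3) only x1 is left, so x1 = True.
In (x3 | x4 | x6) only x4 is left, so x4 = True.
In (~x2 | ~x4) only ~x2 is left, so x2 = False.
In (~x4 | ~x5) only ~x5 is left, so x5 = False.
Try x7 = False:
  (~x4 | x7 | x9) forces x9 = True.
  (~x4 | ~x8 | ~x9) forces x8 = False.
  clause (x8 | ~x9) is falsified — backtrack.
So x7 = True.
Set x8 = True.
  then (~x4 | ~x8 | ~x9) forces x9 = False.
All clauses satisfied.

x0 = True, x1 = True, x2 = False, x3 = False, x4 = True, x5 = False, x6 = False, x7 = True, x8 = True, x9 = False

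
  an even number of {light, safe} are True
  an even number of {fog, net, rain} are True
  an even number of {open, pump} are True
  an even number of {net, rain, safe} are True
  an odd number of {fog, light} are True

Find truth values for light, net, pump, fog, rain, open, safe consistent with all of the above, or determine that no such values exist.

Adding constraints 1, 2, 4, 5 mod 2: every variable appears an even number of times on the left, so the left side is 0.
But the right sides sum to 1 (mod 2). 0 ≠ 1 — the system is inconsistent.

Unsatisfiable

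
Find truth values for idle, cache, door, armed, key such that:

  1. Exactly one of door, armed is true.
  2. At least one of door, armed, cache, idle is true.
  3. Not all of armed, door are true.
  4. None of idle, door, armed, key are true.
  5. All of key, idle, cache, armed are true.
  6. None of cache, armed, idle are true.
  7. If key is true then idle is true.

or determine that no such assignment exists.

Case idle = True:
  Constraint (4) is violated (idle=T) — contradiction.
Case idle = False:
  Constraint (5) is violated (idle=F) — contradiction.
Both cases fail — unsatisfiable.

The formula is unsatisfiable.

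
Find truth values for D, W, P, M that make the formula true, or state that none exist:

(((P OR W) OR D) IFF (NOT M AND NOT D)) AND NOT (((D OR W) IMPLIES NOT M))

Case D = True: the conjunct ((P OR W) OR D) IFF (NOT M AND NOT D) becomes ((P OR W) OR True) IFF (NOT M AND False) = False.
Case D = False: the formula simplifies to ((P OR W) IFF NOT M) AND NOT ((W IMPLIES NOT M)).
  W = True: simplifies to NOT M AND NOT (NOT M).
    M = True: the conjunct NOT M is False.
    M = False: the conjunct NOT (NOT M) becomes NOT (NOT False) = False.
  W = False: the conjunct NOT ((W IMPLIES NOT M)) becomes NOT ((False IMPLIES NOT M)) = False.
Both cases fail — unsatisfiable.

The formula is unsatisfiable.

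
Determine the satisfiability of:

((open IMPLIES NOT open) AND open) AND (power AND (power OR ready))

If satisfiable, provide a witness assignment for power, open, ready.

No satisfying assignment exists.

Case open = True: the conjunct open IMPLIES NOT open becomes True IMPLIES NOT True = False.
Case open = False: the conjunct open is False.
Both cases fail — unsatisfiable.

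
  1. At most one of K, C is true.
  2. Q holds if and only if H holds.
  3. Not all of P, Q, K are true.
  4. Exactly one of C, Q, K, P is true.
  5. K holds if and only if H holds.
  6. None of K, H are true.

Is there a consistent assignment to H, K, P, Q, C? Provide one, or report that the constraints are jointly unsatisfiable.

H = False, K = False, P = False, Q = False, C = True

  (1) {K, C}: 1 true — at most one ✓
  (2) Q=F, H=F — same ✓
  (3) {P, Q, K}: 0/3 true — not all ✓
  (4) {C, Q, K, P}: 1 true — exactly one ✓
  (5) K=F, H=F — same ✓
  (6) {K, H}: 0 true — none ✓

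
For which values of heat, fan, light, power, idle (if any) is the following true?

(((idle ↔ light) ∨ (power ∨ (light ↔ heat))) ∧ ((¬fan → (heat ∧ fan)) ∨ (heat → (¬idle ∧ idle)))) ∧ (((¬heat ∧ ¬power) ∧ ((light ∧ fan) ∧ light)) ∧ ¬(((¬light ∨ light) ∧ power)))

heat=F; fan=T; light=T; power=F; idle=T

  ((idle ↔ light) ∨ (power ∨ (light ↔ heat))) ∧ ((¬fan → (heat ∧ fan)) ∨ (heat → (¬idle ∧ idle))) = True
    (idle ↔ light) ∨ (power ∨ (light ↔ heat)) = True
      idle ↔ light = True
      power ∨ (light ↔ heat) = False
        light ↔ heat = False
    (¬fan → (heat ∧ fan)) ∨ (heat → (¬idle ∧ idle)) = True
      ¬fan → (heat ∧ fan) = True
        ¬fan = False
        heat ∧ fan = False
      heat → (¬idle ∧ idle) = True
        ¬idle ∧ idle = False
          ¬idle = False
  ((¬heat ∧ ¬power) ∧ ((light ∧ fan) ∧ light)) ∧ ¬(((¬light ∨ light) ∧ power)) = True
    (¬heat ∧ ¬power) ∧ ((light ∧ fan) ∧ light) = True
      ¬heat ∧ ¬power = True
        ¬heat = True
        ¬power = True
      (light ∧ fan) ∧ light = True
        light ∧ fan = True
    ¬(((¬light ∨ light) ∧ power)) = True
      (¬light ∨ light) ∧ power = False
        ¬light ∨ light = True
          ¬light = False
Both conjuncts True, so the formula holds.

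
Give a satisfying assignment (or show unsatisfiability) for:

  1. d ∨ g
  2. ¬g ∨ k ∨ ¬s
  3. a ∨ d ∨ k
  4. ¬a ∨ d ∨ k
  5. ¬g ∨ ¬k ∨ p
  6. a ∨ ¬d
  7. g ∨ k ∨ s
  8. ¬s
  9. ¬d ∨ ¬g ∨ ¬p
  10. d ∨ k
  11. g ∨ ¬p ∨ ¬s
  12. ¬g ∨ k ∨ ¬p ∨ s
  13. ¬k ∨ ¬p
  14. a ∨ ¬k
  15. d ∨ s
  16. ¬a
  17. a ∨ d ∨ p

Unsatisfiable — no assignment works.

Case s = True:
  Clause (¬s) is falsified — contradiction.
Case s = False:
  (d ∨ s) forces d = True.
  (a ∨ ¬d) forces a = True.
  Clause (¬a) is falsified — contradiction.
Both cases fail, so the formula is unsatisfiable.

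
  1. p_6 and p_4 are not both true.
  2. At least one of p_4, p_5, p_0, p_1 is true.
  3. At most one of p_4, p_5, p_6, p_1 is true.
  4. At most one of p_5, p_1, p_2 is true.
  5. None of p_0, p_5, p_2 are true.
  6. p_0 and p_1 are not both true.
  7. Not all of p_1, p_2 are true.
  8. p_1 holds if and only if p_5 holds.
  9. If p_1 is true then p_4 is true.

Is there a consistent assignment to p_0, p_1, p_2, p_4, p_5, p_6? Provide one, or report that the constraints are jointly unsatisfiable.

p_0=F, p_1=F, p_2=F, p_4=T, p_5=F, p_6=F

  (1) p_6=F, p_4=T — not both ✓
  (2) {p_4, p_5, p_0, p_1}: 1 true — at least one ✓
  (3) {p_4, p_5, p_6, p_1}: 1 true — at most one ✓
  (4) {p_5, p_1, p_2}: 0 true — at most one ✓
  (5) {p_0, p_5, p_2}: 0 true — none ✓
  (6) p_0=F, p_1=F — not both ✓
  (7) {p_1, p_2}: 0/2 true — not all ✓
  (8) p_1=F, p_5=F — same ✓
  (9) p_1=F ⇒ p_4: vacuous ✓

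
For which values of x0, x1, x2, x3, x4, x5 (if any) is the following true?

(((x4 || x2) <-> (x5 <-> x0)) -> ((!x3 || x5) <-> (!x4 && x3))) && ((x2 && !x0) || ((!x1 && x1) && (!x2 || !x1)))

x0: False, x1: True, x2: True, x3: True, x4: True, x5: True

  ((x4 || x2) <-> (x5 <-> x0)) -> ((!x3 || x5) <-> (!x4 && x3)) = True
    (x4 || x2) <-> (x5 <-> x0) = False
      x4 || x2 = True
      x5 <-> x0 = False
    (!x3 || x5) <-> (!x4 && x3) = False
      !x3 || x5 = True
        !x3 = False
      !x4 && x3 = False
        !x4 = False
  (x2 && !x0) || ((!x1 && x1) && (!x2 || !x1)) = True
    x2 && !x0 = True
      !x0 = True
    (!x1 && x1) && (!x2 || !x1) = False
      !x1 && x1 = False
        !x1 = False
      !x2 || !x1 = False
        !x2 = False
        !x1 = False
Both conjuncts True, so the formula holds.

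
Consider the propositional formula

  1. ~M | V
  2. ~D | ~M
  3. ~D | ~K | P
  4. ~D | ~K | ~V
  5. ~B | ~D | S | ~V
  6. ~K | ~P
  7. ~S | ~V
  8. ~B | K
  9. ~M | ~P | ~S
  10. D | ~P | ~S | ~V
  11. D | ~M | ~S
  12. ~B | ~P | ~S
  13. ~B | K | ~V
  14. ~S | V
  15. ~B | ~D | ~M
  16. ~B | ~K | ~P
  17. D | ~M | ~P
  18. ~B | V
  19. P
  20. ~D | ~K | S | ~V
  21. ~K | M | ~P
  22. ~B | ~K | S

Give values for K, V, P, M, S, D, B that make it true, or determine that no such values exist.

Unit clause (P) forces P = True.
In (~K | ~P) only ~K is left, so K = False.
In (~B | K) only ~B is left, so B = False.
Set V = True.
  then (~S | ~V) forces S = False.
Set M = False.
Set D = True.
All clauses satisfied.

K = False, V = True, P = True, M = False, S = False, D = True, B = False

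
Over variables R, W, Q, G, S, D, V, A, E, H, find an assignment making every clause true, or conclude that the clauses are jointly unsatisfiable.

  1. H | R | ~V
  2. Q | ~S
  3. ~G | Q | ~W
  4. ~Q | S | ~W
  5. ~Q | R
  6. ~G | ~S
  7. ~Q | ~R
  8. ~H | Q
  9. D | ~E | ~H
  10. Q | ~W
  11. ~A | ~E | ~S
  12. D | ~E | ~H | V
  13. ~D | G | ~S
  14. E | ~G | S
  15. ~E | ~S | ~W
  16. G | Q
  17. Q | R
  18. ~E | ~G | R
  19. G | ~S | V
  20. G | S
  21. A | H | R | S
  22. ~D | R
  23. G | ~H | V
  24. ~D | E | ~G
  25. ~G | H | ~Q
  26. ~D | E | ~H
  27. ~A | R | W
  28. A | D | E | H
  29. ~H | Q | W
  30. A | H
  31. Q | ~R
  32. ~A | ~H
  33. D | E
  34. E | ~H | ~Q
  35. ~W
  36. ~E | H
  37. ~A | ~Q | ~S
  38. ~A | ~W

Case R = True:
  (~Q | ~R) forces Q = False.
  Clause (Q | ~R) is falsified — contradiction.
Case R = False:
  (~Q | R) forces Q = False.
  Clause (Q | R) is falsified — contradiction.
Both cases fail, so the formula is unsatisfiable.

Unsatisfiable — no assignment works.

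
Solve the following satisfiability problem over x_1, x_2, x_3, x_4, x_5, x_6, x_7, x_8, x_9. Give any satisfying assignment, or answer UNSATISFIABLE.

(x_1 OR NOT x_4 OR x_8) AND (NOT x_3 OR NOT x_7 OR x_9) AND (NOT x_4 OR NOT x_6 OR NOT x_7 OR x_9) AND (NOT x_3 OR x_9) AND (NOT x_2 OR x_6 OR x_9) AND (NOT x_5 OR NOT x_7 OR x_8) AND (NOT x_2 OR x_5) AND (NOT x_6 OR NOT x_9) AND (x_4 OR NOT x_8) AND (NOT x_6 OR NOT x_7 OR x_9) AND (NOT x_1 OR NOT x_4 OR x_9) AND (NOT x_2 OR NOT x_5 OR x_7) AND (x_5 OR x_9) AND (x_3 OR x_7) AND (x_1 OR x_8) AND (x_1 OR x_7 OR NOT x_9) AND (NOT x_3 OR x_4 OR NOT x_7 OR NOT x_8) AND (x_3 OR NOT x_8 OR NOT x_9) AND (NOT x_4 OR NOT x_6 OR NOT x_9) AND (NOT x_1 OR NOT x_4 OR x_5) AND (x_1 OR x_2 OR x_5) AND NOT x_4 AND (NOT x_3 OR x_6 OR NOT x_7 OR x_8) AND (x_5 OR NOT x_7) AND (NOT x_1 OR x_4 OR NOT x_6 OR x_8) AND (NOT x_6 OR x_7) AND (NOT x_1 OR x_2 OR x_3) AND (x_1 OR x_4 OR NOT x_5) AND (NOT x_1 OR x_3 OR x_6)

x_1 = True; x_2 = False; x_3 = True; x_4 = False; x_5 = False; x_6 = False; x_7 = False; x_8 = False; x_9 = True

Unit clause (NOT x_4) forces x_4 = False.
In (x_4 OR NOT x_8) only NOT x_8 is left, so x_8 = False.
In (x_1 OR x_8) only x_1 is left, so x_1 = True.
In (NOT x_1 OR x_4 OR NOT x_6 OR x_8) only NOT x_6 is left, so x_6 = False.
In (NOT x_1 OR x_3 OR x_6) only x_3 is left, so x_3 = True.
In (NOT x_3 OR x_9) only x_9 is left, so x_9 = True.
In (NOT x_3 OR x_6 OR NOT x_7 OR x_8) only NOT x_7 is left, so x_7 = False.
Set x_2 = False.
Set x_5 = False.
All clauses satisfied.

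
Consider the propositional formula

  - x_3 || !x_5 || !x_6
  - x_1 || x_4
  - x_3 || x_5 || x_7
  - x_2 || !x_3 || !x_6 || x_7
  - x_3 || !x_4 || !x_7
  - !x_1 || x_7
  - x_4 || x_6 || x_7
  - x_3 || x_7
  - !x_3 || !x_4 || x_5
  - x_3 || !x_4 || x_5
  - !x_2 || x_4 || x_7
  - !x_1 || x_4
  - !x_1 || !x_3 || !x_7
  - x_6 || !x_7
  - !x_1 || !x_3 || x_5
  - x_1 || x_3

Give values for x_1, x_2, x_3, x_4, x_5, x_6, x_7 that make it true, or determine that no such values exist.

x_1 = False; x_2 = False; x_3 = True; x_4 = True; x_5 = True; x_6 = True; x_7 = True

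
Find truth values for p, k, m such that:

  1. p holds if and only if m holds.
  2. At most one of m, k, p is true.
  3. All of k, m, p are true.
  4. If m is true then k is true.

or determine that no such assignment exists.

Case p = True:
  (1) with p=T forces m = True.
  Constraint (2) is violated (m=T, p=T) — contradiction.
Case p = False:
  Constraint (3) is violated (p=F) — contradiction.
Both cases fail — unsatisfiable.

Unsatisfiable — no assignment works.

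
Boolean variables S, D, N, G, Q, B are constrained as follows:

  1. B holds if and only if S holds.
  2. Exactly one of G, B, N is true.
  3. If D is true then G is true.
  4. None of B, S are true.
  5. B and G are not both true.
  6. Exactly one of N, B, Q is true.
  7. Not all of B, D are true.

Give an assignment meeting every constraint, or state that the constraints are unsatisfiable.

S = False, D = False, N = False, G = True, Q = True, B = False

  (1) B=F, S=F — same ✓
  (2) {G, B, N}: 1 true — exactly one ✓
  (3) D=F ⇒ G: vacuous ✓
  (4) {B, S}: 0 true — none ✓
  (5) B=F, G=T — not both ✓
  (6) {N, B, Q}: 1 true — exactly one ✓
  (7) {B, D}: 0/2 true — not all ✓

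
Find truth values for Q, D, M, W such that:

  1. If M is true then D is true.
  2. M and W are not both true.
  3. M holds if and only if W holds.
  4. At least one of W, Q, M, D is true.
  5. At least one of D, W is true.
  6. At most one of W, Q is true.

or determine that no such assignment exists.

Q=F, D=T, M=F, W=F

  (1) M=F ⇒ D: vacuous ✓
  (2) M=F, W=F — not both ✓
  (3) M=F, W=F — same ✓
  (4) {W, Q, M, D}: 1 true — at least one ✓
  (5) {D, W}: 1 true — at least one ✓
  (6) {W, Q}: 0 true — at most one ✓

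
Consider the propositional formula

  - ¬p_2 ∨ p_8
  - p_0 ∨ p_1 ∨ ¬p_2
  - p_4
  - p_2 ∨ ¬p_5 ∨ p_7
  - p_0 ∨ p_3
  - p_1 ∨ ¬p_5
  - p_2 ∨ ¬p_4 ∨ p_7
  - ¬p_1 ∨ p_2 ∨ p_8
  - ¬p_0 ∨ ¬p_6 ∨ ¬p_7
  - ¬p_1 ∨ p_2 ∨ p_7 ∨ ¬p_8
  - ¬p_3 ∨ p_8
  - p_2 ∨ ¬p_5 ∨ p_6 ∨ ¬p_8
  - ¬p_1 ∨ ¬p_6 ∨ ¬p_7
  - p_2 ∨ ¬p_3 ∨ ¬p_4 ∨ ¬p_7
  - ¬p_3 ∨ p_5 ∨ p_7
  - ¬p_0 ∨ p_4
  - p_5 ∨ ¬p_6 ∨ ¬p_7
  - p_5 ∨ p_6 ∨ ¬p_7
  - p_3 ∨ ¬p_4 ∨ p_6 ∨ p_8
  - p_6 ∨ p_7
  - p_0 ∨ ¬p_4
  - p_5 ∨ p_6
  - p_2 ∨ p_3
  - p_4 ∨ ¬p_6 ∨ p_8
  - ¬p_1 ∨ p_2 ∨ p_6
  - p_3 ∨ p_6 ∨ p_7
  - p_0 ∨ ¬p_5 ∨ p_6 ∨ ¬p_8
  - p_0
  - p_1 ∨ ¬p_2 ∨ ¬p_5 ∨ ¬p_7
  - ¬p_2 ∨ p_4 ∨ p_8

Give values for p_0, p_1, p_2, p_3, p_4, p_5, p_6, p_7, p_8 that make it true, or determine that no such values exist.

Unit clause (p_4) forces p_4 = True.
In (p_0 ∨ ¬p_4) only p_0 is left, so p_0 = True.
Set p_1 = True.
Try p_2 = False:
  (p_2 ∨ ¬p_4 ∨ p_7) forces p_7 = True.
  (¬p_1 ∨ p_2 ∨ p_8) forces p_8 = True.
  (¬p_0 ∨ ¬p_6 ∨ ¬p_7) forces p_6 = False.
  clause (¬p_1 ∨ p_2 ∨ p_6) is falsified — backtrack.
So p_2 = True.
  then (¬p_2 ∨ p_8) forces p_8 = True.
Set p_3 = True.
Set p_5 = True.
Set p_6 = True.
  then (¬p_0 ∨ ¬p_6 ∨ ¬p_7) forces p_7 = False.
All clauses satisfied.

p_0=T; p_1=T; p_2=T; p_3=T; p_4=T; p_5=T; p_6=T; p_7=F; p_8=T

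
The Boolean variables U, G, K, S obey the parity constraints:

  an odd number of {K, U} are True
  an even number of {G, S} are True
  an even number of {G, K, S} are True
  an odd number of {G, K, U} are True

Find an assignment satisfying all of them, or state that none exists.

U = True, G = False, K = False, S = False

{K, U}: 1 true → odd ✓
{G, S}: 0 true → even ✓
{G, K, S}: 0 true → even ✓
{G, K, U}: 1 true → odd ✓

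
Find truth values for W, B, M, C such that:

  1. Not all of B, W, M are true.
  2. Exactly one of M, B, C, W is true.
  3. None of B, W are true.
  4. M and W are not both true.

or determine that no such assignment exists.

W = False, B = False, M = False, C = True

  (1) {B, W, M}: 0/3 true — not all ✓
  (2) {M, B, C, W}: 1 true — exactly one ✓
  (3) {B, W}: 0 true — none ✓
  (4) M=F, W=F — not both ✓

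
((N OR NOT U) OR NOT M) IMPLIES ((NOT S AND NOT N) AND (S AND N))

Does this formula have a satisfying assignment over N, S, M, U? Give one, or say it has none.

N = False, S = True, M = True, U = True

  ((N OR NOT U) OR NOT M) IMPLIES ((NOT S AND NOT N) AND (S AND N)) = True
    (N OR NOT U) OR NOT M = False
      N OR NOT U = False
        NOT U = False
      NOT M = False
    (NOT S AND NOT N) AND (S AND N) = False
      NOT S AND NOT N = False
        NOT S = False
        NOT N = True
      S AND N = False
The formula evaluates to True.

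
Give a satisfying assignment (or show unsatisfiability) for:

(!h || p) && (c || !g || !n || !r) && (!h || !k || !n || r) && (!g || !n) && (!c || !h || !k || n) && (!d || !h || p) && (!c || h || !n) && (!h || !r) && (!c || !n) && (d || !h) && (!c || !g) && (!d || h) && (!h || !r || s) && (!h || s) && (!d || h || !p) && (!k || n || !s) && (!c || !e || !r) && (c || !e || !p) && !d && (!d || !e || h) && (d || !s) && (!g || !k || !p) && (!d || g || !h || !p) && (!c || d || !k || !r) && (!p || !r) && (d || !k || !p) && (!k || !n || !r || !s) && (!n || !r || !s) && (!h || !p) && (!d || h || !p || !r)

h=F; c=F; n=T; e=F; d=F; p=T; s=F; r=F; g=F; k=F

Unit clause (!d) forces d = False.
In (d || !s) only !s is left, so s = False.
In (d || !h) only !h is left, so h = False.
Set c = False.
Set n = True.
  then (!g || !n) forces g = False.
Set e = False.
Set p = True.
  then (!p || !r) forces r = False.
  then (d || !k || !p) forces k = False.
All clauses satisfied.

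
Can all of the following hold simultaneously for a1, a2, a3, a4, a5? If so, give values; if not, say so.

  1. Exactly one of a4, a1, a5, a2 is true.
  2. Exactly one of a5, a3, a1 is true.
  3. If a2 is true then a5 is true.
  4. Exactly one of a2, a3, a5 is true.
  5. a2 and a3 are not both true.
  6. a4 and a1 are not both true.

a1: False; a2: False; a3: True; a4: True; a5: False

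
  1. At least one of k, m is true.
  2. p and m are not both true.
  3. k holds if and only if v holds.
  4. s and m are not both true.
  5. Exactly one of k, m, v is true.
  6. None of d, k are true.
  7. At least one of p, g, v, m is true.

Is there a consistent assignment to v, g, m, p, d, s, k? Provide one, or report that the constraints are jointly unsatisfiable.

v = False, g = True, m = True, p = False, d = False, s = False, k = False

  (1) {k, m}: 1 true — at least one ✓
  (2) p=F, m=T — not both ✓
  (3) k=F, v=F — same ✓
  (4) s=F, m=T — not both ✓
  (5) {k, m, v}: 1 true — exactly one ✓
  (6) {d, k}: 0 true — none ✓
  (7) {p, g, v, m}: 2 true — at least one ✓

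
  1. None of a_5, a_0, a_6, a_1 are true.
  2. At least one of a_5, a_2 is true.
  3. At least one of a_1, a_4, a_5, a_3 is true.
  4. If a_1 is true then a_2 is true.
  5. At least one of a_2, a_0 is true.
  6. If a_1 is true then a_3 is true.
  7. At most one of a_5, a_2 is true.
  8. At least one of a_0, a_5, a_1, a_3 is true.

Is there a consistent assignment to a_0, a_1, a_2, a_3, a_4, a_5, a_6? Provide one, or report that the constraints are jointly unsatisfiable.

a_0 = False; a_1 = False; a_2 = True; a_3 = True; a_4 = False; a_5 = False; a_6 = False

  (1) {a_5, a_0, a_6, a_1}: 0 true — none ✓
  (2) {a_5, a_2}: 1 true — at least one ✓
  (3) {a_1, a_4, a_5, a_3}: 1 true — at least one ✓
  (4) a_1=F ⇒ a_2: vacuous ✓
  (5) {a_2, a_0}: 1 true — at least one ✓
  (6) a_1=F ⇒ a_3: vacuous ✓
  (7) {a_5, a_2}: 1 true — at most one ✓
  (8) {a_0, a_5, a_1, a_3}: 1 true — at least one ✓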